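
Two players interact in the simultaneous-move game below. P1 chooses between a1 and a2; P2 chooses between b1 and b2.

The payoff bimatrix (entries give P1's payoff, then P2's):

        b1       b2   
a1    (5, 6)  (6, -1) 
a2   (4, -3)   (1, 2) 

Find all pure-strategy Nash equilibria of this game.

(a1, b1): P1 gets 5 ≥ 4 from a2, and P2 gets 6 ≥ -1 from b2 — Nash equilibrium.
(a1, b2): P2 prefers b1 (6 > -1) — not an equilibrium.
(a2, b1): P1 prefers a1 (5 > 4); P2 prefers b2 (2 > -3) — not an equilibrium.
(a2, b2): P1 prefers a1 (6 > 1) — not an equilibrium.

(a1, b1)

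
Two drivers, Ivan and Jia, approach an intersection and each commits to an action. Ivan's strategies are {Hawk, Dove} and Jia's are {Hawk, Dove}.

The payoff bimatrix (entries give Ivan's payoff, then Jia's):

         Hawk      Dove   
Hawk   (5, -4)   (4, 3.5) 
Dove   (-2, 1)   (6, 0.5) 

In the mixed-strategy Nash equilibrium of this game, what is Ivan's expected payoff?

38/9

First find q, the probability Jia plays Hawk, from Ivan's indifference between Hawk and Dove: 5q + 4(1−q) = −2q + 6(1−q), giving q = 2/9.
Since Ivan is indifferent in equilibrium, Ivan's expected payoff equals the payoff from either row against (2/9, 7/9). Using Hawk: 5(2/9) + 4(7/9) = 38/9.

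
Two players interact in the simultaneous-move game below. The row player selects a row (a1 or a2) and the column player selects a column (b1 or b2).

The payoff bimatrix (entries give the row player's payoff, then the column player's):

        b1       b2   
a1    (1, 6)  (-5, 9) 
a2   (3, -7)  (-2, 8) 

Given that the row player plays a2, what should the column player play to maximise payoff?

Against a2, the column player earns -7 from b1 and 8 from b2.
So b2 is the best response.

b2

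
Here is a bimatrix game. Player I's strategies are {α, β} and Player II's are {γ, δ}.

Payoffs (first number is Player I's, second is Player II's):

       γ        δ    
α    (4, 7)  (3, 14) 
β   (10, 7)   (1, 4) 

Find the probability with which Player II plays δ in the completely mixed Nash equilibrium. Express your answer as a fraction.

Let c be the probability that Player II plays γ. In a completely mixed equilibrium, Player I must be indifferent between α and β.
Player I's expected payoff from α is 4c + 3(1−c); from β it is 10c + (1−c).
Setting these equal: c + 3 = 9c + 1, so c = 1/4.
Therefore Player II plays δ with probability 1 − 1/4 = 3/4.

3/4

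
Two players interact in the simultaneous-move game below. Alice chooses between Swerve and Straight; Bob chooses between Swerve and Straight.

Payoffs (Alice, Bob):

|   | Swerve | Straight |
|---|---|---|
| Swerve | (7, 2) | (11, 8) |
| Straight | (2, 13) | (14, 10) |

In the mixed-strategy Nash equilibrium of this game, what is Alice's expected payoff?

First find y, the probability Bob plays Swerve, from Alice's indifference between Swerve and Straight: 7y + 11(1−y) = 2y + 14(1−y), giving y = 3/8.
Since Alice is indifferent in equilibrium, Alice's expected payoff equals the payoff from either row against (3/8, 5/8). Using Swerve: 7(3/8) + 11(5/8) = 19/2.

19/2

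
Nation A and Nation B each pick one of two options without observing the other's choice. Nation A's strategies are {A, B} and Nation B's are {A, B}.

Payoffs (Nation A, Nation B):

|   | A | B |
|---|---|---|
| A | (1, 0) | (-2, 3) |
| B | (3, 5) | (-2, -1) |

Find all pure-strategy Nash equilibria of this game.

(A, B) and (B, A)

(A, A): Nation A prefers B (3 > 1); Nation B prefers B (3 > 0) — not an equilibrium.
(A, B): Nation A gets -2 ≥ -2 from B, and Nation B gets 3 ≥ 0 from A — Nash equilibrium.
(B, A): Nation A gets 3 ≥ 1 from A, and Nation B gets 5 ≥ -1 from B — Nash equilibrium.
(B, B): Nation B prefers A (5 > -1) — not an equilibrium.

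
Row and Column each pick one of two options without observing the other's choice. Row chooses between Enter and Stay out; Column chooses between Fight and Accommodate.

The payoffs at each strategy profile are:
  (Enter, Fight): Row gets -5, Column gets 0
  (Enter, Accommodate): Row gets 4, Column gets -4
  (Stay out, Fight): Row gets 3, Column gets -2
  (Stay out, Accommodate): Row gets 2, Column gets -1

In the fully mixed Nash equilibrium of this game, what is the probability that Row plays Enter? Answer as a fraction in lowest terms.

1/5

Let r be the probability that Row plays Enter. In a completely mixed equilibrium, Column must be indifferent between Fight and Accommodate.
Column's expected payoff from Fight is −2(1−r); from Accommodate it is −4r − (1−r).
Setting these equal: 2r − 2 = −3r − 1, so r = 1/5.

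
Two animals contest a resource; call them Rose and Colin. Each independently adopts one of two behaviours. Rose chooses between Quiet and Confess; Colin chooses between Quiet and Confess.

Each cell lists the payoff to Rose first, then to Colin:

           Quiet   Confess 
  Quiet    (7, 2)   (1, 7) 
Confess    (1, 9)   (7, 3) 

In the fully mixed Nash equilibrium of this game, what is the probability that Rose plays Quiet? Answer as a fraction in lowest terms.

6/11

Let r be the probability that Rose plays Quiet. In a completely mixed equilibrium, Colin must be indifferent between Quiet and Confess.
Colin's expected payoff from Quiet is 2r + 9(1−r); from Confess it is 7r + 3(1−r).
Setting these equal: −7r + 9 = 4r + 3, so r = 6/11.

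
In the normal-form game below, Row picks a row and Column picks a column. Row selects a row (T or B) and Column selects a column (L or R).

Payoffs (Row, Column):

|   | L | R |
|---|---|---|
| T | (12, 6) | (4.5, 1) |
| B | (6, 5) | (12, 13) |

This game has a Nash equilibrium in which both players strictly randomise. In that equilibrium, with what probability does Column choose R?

Let y be the probability that Column plays L. In a completely mixed equilibrium, Row must be indifferent between T and B.
Row's expected payoff from T is 12y + 4.5(1−y); from B it is 6y + 12(1−y).
Setting these equal: 7.5y + 4.5 = −6y + 12, so y = 5/9.
Therefore Column plays R with probability 1 − 5/9 = 4/9.

4/9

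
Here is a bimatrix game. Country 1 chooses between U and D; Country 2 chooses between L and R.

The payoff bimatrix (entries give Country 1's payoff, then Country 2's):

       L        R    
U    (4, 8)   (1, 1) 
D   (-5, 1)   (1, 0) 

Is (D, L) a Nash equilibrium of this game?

At (D, L), Country 1 earns -5; switching to U would give 4, so Country 1 would deviate.
Country 2 earns 1; switching to R would give 0, so Country 2 has no profitable deviation.
Since at least one player can profitably deviate, this is not a Nash equilibrium.

No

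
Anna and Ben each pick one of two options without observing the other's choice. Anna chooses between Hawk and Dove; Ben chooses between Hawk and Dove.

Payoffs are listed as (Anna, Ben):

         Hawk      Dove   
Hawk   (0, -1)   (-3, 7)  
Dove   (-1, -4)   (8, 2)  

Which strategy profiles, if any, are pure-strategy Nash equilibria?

(Hawk, Hawk): Ben prefers Dove (7 > -1) — not an equilibrium.
(Hawk, Dove): Anna prefers Dove (8 > -3) — not an equilibrium.
(Dove, Hawk): Anna prefers Hawk (0 > -1); Ben prefers Dove (2 > -4) — not an equilibrium.
(Dove, Dove): Anna gets 8 ≥ -3 from Hawk, and Ben gets 2 ≥ -4 from Hawk — Nash equilibrium.

(Dove, Dove)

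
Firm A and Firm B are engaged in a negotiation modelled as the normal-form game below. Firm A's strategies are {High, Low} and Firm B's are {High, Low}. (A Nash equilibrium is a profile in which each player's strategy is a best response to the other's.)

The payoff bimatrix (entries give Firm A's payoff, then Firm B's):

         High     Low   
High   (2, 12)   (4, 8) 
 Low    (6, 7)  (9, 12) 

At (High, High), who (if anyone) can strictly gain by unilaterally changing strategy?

Firm A

Firm A at (High, High) earns 2; deviating to Low yields 6 — a strict improvement.
Firm B earns 12; deviating to Low yields 8 — not better.
Only Firm A has a strictly profitable deviation.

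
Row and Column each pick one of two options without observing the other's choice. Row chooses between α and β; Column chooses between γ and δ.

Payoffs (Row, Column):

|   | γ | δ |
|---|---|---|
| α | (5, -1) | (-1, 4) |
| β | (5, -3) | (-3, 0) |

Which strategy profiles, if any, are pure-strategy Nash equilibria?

(α, γ): Column prefers δ (4 > -1) — not an equilibrium.
(α, δ): Row gets -1 ≥ -3 from β, and Column gets 4 ≥ -1 from γ — Nash equilibrium.
(β, γ): Column prefers δ (0 > -3) — not an equilibrium.
(β, δ): Row prefers α (-1 > -3) — not an equilibrium.

(α, δ)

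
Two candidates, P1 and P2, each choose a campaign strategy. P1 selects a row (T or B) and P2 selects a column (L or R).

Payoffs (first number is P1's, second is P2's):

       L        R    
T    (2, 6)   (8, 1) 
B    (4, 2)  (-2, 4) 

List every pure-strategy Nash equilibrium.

none

(T, L): P1 prefers B (4 > 2) — not an equilibrium.
(T, R): P2 prefers L (6 > 1) — not an equilibrium.
(B, L): P2 prefers R (4 > 2) — not an equilibrium.
(B, R): P1 prefers T (8 > -2) — not an equilibrium.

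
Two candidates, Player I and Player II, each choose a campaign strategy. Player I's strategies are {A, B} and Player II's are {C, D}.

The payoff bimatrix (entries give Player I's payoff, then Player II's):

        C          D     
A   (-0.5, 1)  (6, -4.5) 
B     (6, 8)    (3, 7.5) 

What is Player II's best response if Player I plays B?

C

Against B, Player II earns 8 from C and 7.5 from D.
So C is the best response.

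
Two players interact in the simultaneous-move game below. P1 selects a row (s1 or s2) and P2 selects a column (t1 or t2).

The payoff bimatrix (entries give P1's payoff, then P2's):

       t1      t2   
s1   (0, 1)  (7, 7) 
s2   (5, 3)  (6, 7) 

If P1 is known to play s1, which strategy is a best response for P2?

Against s1, P2 earns 1 from t1 and 7 from t2.
So t2 is the best response.

t2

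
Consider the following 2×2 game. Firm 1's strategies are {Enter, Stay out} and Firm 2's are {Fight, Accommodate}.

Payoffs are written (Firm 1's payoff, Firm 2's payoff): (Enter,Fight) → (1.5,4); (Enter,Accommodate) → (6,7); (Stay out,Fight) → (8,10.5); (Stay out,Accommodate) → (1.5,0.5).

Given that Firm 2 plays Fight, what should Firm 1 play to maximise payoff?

Stay out

Against Fight, Firm 1 earns 1.5 from Enter and 8 from Stay out.
So Stay out is the best response.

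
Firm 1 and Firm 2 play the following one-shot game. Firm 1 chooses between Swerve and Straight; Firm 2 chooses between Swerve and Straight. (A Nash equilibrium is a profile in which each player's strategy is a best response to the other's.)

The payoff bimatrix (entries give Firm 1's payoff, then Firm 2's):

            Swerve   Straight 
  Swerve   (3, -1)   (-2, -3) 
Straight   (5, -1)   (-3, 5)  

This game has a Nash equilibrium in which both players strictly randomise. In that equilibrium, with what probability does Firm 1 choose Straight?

1/4

Let r be the probability that Firm 1 plays Swerve. In a completely mixed equilibrium, Firm 2 must be indifferent between Swerve and Straight.
Firm 2's expected payoff from Swerve is −r − (1−r); from Straight it is −3r + 5(1−r).
Setting these equal: -1 = −8r + 5, so r = 3/4.
Therefore Firm 1 plays Straight with probability 1 − 3/4 = 1/4.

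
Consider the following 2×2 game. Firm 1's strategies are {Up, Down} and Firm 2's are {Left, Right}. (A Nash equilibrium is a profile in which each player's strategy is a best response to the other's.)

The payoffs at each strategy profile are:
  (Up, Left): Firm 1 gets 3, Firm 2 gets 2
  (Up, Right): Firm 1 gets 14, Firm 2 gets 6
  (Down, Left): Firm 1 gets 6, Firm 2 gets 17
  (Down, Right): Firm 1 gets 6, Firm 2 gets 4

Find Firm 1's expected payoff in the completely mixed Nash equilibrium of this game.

First find q, the probability Firm 2 plays Left, from Firm 1's indifference between Up and Down: 3q + 14(1−q) = 6q + 6(1−q), giving q = 8/11.
Since Firm 1 is indifferent in equilibrium, Firm 1's expected payoff equals the payoff from either row against (8/11, 3/11). Using Up: 3(8/11) + 14(3/11) = 6.

6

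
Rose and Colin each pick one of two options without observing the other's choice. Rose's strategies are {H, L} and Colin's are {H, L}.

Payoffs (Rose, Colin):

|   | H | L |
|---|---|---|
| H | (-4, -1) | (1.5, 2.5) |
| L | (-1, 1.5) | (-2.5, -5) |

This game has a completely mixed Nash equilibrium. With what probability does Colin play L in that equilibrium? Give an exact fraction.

Let y be the probability that Colin plays H. In a completely mixed equilibrium, Rose must be indifferent between H and L.
Rose's expected payoff from H is −4y + 1.5(1−y); from L it is −y − 2.5(1−y).
Setting these equal: −5.5y + 1.5 = 1.5y − 2.5, so y = 4/7.
Therefore Colin plays L with probability 1 − 4/7 = 3/7.

3/7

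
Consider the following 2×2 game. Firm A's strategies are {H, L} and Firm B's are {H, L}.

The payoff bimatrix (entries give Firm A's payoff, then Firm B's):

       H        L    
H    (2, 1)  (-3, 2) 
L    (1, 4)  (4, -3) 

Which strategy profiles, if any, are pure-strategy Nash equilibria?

none

(H, H): Firm B prefers L (2 > 1) — not an equilibrium.
(H, L): Firm A prefers L (4 > -3) — not an equilibrium.
(L, H): Firm A prefers H (2 > 1) — not an equilibrium.
(L, L): Firm B prefers H (4 > -3) — not an equilibrium.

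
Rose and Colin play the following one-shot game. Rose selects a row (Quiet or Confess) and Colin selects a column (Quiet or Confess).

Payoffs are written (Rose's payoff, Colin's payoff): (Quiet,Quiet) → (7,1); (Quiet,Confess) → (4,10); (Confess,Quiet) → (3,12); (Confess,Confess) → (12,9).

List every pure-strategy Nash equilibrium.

none

(Quiet, Quiet): Colin prefers Confess (10 > 1) — not an equilibrium.
(Quiet, Confess): Rose prefers Confess (12 > 4) — not an equilibrium.
(Confess, Quiet): Rose prefers Quiet (7 > 3) — not an equilibrium.
(Confess, Confess): Colin prefers Quiet (12 > 9) — not an equilibrium.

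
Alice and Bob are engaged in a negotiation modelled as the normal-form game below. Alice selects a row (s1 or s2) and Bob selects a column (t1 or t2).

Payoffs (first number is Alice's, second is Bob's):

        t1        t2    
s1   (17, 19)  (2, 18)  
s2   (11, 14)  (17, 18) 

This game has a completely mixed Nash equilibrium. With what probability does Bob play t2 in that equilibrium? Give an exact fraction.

Let y be the probability that Bob plays t1. In a completely mixed equilibrium, Alice must be indifferent between s1 and s2.
Alice's expected payoff from s1 is 17y + 2(1−y); from s2 it is 11y + 17(1−y).
Setting these equal: 15y + 2 = −6y + 17, so y = 5/7.
Therefore Bob plays t2 with probability 1 − 5/7 = 2/7.

2/7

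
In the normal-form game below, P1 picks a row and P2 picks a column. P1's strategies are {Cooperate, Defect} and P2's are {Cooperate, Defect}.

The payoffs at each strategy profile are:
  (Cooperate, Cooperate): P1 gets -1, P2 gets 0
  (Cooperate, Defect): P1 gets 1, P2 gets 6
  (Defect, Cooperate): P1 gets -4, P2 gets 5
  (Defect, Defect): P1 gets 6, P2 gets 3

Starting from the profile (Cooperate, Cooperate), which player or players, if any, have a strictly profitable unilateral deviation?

P1 at (Cooperate, Cooperate) earns -1; deviating to Defect yields -4 — not better.
P2 earns 0; deviating to Defect yields 6 — a strict improvement.
Only P2 has a strictly profitable deviation.

P2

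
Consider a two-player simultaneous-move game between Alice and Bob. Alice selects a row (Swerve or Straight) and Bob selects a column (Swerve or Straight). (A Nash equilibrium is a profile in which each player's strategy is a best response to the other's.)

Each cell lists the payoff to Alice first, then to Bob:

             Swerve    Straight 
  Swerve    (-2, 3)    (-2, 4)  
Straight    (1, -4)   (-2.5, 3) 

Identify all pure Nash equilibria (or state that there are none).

(Swerve, Straight)

(Swerve, Swerve): Alice prefers Straight (1 > -2); Bob prefers Straight (4 > 3) — not an equilibrium.
(Swerve, Straight): Alice gets -2 ≥ -2.5 from Straight, and Bob gets 4 ≥ 3 from Swerve — Nash equilibrium.
(Straight, Swerve): Bob prefers Straight (3 > -4) — not an equilibrium.
(Straight, Straight): Alice prefers Swerve (-2 > -2.5) — not an equilibrium.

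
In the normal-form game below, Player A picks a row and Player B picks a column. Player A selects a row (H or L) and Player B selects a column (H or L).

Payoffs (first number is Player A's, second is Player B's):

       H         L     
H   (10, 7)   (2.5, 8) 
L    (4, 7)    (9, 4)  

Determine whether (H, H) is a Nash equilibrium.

At (H, H), Player A earns 10; switching to L would give 4, so Player A has no profitable deviation.
Player B earns 7; switching to L would give 8, so Player B would deviate.
Since at least one player can profitably deviate, this is not a Nash equilibrium.

No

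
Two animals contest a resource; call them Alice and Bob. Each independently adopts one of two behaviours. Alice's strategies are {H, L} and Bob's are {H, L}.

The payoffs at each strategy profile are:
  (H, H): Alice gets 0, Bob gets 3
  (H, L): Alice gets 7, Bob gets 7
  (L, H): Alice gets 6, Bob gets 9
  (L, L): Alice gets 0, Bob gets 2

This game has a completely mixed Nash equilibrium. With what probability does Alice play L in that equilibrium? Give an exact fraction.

Let x be the probability that Alice plays H. In a completely mixed equilibrium, Bob must be indifferent between H and L.
Bob's expected payoff from H is 3x + 9(1−x); from L it is 7x + 2(1−x).
Setting these equal: −6x + 9 = 5x + 2, so x = 7/11.
Therefore Alice plays L with probability 1 − 7/11 = 4/11.

4/11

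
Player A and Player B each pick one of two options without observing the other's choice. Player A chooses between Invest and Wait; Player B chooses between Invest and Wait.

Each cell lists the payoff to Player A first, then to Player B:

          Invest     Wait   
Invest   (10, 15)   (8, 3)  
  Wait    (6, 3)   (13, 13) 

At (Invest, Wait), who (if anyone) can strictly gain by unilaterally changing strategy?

Player A at (Invest, Wait) earns 8; deviating to Wait yields 13 — a strict improvement.
Player B earns 3; deviating to Invest yields 15 — a strict improvement.
Both Player A and Player B have strictly profitable deviations.

Both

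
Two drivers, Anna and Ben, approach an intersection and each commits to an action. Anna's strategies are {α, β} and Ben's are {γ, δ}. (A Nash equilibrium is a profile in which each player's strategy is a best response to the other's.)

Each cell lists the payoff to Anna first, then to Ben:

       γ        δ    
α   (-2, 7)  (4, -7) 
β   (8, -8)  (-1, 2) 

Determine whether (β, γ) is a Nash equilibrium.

No

At (β, γ), Anna earns 8; switching to α would give -2, so Anna has no profitable deviation.
Ben earns -8; switching to δ would give 2, so Ben would deviate.
Since at least one player can profitably deviate, this is not a Nash equilibrium.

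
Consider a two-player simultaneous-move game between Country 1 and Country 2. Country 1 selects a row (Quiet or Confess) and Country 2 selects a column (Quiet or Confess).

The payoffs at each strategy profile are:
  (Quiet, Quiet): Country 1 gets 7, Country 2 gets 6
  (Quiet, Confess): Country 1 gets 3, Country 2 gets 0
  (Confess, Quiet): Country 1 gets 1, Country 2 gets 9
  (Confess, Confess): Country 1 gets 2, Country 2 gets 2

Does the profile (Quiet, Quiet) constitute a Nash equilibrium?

Yes

At (Quiet, Quiet), Country 1 earns 7; switching to Confess would give 1, so Country 1 has no profitable deviation.
Country 2 earns 6; switching to Confess would give 0, so Country 2 has no profitable deviation.
Neither player can gain by a unilateral deviation, so this profile is a Nash equilibrium.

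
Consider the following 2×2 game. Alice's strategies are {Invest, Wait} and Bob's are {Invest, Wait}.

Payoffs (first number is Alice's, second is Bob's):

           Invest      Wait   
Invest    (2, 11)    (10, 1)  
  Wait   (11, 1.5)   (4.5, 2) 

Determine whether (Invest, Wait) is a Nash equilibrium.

No

At (Invest, Wait), Alice earns 10; switching to Wait would give 4.5, so Alice has no profitable deviation.
Bob earns 1; switching to Invest would give 11, so Bob would deviate.
Since at least one player can profitably deviate, this is not a Nash equilibrium.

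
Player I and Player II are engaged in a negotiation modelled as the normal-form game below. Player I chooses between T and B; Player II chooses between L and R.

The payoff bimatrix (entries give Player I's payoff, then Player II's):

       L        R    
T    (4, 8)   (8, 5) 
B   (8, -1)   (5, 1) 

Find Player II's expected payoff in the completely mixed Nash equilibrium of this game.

13/5

First find p, the probability Player I plays T, from Player II's indifference between L and R: 8p − (1−p) = 5p + (1−p), giving p = 2/5.
Since Player II is indifferent in equilibrium, Player II's expected payoff equals the payoff from either column against (2/5, 3/5). Using L: 8(2/5) − (3/5) = 13/5.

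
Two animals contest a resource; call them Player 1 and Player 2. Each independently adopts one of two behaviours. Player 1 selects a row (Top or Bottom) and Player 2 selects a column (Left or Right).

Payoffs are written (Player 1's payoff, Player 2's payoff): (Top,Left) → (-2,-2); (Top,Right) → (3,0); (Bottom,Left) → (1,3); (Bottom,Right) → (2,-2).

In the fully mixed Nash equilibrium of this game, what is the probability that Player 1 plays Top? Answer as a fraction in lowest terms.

5/7

Let r be the probability that Player 1 plays Top. In a completely mixed equilibrium, Player 2 must be indifferent between Left and Right.
Player 2's expected payoff from Left is −2r + 3(1−r); from Right it is −2(1−r).
Setting these equal: −5r + 3 = 2r − 2, so r = 5/7.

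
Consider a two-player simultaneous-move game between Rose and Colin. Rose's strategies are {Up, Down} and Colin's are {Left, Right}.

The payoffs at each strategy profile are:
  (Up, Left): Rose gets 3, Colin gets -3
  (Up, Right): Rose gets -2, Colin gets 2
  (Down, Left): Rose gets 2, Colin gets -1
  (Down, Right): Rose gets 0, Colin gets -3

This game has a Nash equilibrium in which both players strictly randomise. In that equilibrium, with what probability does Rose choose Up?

2/7

Let x be the probability that Rose plays Up. In a completely mixed equilibrium, Colin must be indifferent between Left and Right.
Colin's expected payoff from Left is −3x − (1−x); from Right it is 2x − 3(1−x).
Setting these equal: −2x − 1 = 5x − 3, so x = 2/7.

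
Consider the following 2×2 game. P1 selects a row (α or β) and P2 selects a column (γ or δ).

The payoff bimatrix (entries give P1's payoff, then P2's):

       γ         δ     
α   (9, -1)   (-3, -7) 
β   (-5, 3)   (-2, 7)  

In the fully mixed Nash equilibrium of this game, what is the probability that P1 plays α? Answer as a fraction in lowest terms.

Let r be the probability that P1 plays α. In a completely mixed equilibrium, P2 must be indifferent between γ and δ.
P2's expected payoff from γ is −r + 3(1−r); from δ it is −7r + 7(1−r).
Setting these equal: −4r + 3 = −14r + 7, so r = 2/5.

2/5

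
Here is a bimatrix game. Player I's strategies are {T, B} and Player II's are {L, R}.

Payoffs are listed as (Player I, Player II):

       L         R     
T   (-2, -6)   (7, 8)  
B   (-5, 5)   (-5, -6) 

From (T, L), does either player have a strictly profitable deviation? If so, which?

Player I at (T, L) earns -2; deviating to B yields -5 — not better.
Player II earns -6; deviating to R yields 8 — a strict improvement.
Only Player II has a strictly profitable deviation.

Player II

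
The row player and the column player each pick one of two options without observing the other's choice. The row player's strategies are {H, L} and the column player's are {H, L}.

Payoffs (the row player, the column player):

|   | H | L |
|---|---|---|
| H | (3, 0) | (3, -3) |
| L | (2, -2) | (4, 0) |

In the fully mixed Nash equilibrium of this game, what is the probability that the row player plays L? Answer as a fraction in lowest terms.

3/5

Let x be the probability that the row player plays H. In a completely mixed equilibrium, the column player must be indifferent between H and L.
The column player's expected payoff from H is −2(1−x); from L it is −3x.
Setting these equal: 2x − 2 = −3x, so x = 2/5.
Therefore the row player plays L with probability 1 − 2/5 = 3/5.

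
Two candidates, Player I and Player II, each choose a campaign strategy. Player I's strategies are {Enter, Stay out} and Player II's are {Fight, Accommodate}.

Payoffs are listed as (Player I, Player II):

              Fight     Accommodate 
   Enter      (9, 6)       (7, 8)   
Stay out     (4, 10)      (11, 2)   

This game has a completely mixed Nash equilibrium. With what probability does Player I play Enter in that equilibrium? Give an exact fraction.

Let x be the probability that Player I plays Enter. In a completely mixed equilibrium, Player II must be indifferent between Fight and Accommodate.
Player II's expected payoff from Fight is 6x + 10(1−x); from Accommodate it is 8x + 2(1−x).
Setting these equal: −4x + 10 = 6x + 2, so x = 4/5.

4/5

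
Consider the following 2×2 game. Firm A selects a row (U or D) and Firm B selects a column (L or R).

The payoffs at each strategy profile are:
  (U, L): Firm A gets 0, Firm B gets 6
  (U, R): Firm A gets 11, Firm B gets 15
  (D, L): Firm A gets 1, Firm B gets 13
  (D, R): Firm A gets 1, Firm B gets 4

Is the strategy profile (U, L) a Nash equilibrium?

No

At (U, L), Firm A earns 0; switching to D would give 1, so Firm A would deviate.
Firm B earns 6; switching to R would give 15, so Firm B would deviate.
Since at least one player can profitably deviate, this is not a Nash equilibrium.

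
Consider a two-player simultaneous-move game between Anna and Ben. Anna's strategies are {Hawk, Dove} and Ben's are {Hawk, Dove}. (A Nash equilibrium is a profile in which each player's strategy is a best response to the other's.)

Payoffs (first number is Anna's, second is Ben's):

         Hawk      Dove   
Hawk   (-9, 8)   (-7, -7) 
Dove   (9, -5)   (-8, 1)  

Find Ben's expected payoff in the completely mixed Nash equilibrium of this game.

First find p, the probability Anna plays Hawk, from Ben's indifference between Hawk and Dove: 8p − 5(1−p) = −7p + (1−p), giving p = 2/7.
Since Ben is indifferent in equilibrium, Ben's expected payoff equals the payoff from either column against (2/7, 5/7). Using Hawk: 8(2/7) − 5(5/7) = -9/7.

-9/7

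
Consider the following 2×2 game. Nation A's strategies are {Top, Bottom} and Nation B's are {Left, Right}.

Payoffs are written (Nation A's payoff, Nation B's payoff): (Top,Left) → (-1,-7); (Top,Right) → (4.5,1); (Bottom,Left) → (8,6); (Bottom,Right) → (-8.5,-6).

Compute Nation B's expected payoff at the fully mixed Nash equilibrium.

First find x, the probability Nation A plays Top, from Nation B's indifference between Left and Right: −7x + 6(1−x) = x − 6(1−x), giving x = 3/5.
Since Nation B is indifferent in equilibrium, Nation B's expected payoff equals the payoff from either column against (3/5, 2/5). Using Left: −7(3/5) + 6(2/5) = -9/5.

-9/5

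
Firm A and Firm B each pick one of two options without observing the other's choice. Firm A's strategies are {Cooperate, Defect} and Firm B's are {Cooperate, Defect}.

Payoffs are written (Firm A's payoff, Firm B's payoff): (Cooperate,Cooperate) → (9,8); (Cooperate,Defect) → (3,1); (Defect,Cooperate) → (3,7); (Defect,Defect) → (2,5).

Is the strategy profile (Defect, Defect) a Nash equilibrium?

No

At (Defect, Defect), Firm A earns 2; switching to Cooperate would give 3, so Firm A would deviate.
Firm B earns 5; switching to Cooperate would give 7, so Firm B would deviate.
Since at least one player can profitably deviate, this is not a Nash equilibrium.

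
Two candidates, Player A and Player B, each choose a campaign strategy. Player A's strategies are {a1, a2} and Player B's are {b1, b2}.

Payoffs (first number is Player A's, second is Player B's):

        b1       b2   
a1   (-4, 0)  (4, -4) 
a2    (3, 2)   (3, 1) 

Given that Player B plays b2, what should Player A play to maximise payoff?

Against b2, Player A earns 4 from a1 and 3 from a2.
So a1 is the best response.

a1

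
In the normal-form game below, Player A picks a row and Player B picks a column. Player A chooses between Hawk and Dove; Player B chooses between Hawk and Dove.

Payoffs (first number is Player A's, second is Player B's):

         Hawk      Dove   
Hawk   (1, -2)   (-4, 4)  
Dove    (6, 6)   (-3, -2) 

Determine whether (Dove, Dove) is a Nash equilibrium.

At (Dove, Dove), Player A earns -3; switching to Hawk would give -4, so Player A has no profitable deviation.
Player B earns -2; switching to Hawk would give 6, so Player B would deviate.
Since at least one player can profitably deviate, this is not a Nash equilibrium.

No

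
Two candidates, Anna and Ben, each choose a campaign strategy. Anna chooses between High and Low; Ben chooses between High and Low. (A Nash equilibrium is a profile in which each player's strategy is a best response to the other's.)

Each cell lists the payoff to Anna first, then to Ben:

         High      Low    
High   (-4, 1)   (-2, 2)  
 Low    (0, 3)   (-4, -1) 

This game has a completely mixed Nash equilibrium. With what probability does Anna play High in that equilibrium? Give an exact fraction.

Let p be the probability that Anna plays High. In a completely mixed equilibrium, Ben must be indifferent between High and Low.
Ben's expected payoff from High is p + 3(1−p); from Low it is 2p − (1−p).
Setting these equal: −2p + 3 = 3p − 1, so p = 4/5.

4/5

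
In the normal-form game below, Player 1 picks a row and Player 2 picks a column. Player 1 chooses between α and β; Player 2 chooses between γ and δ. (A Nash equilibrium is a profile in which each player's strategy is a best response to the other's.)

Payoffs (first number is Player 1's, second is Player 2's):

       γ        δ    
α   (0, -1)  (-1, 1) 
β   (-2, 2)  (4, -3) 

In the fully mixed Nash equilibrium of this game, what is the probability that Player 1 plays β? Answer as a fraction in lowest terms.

Let r be the probability that Player 1 plays α. In a completely mixed equilibrium, Player 2 must be indifferent between γ and δ.
Player 2's expected payoff from γ is −r + 2(1−r); from δ it is r − 3(1−r).
Setting these equal: −3r + 2 = 4r − 3, so r = 5/7.
Therefore Player 1 plays β with probability 1 − 5/7 = 2/7.

2/7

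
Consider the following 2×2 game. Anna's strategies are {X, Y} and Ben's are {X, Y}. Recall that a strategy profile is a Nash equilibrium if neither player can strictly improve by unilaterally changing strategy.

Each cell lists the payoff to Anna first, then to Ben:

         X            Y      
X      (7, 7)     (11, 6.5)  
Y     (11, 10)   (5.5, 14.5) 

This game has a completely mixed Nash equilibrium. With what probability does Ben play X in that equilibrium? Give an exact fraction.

Let c be the probability that Ben plays X. In a completely mixed equilibrium, Anna must be indifferent between X and Y.
Anna's expected payoff from X is 7c + 11(1−c); from Y it is 11c + 5.5(1−c).
Setting these equal: −4c + 11 = 5.5c + 5.5, so c = 11/19.

11/19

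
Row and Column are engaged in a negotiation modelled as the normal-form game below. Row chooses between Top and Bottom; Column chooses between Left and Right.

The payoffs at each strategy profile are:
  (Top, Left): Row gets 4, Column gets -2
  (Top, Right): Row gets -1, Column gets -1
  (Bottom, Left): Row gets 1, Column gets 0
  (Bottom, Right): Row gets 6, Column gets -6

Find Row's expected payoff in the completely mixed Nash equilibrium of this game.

First find q, the probability Column plays Left, from Row's indifference between Top and Bottom: 4q − (1−q) = q + 6(1−q), giving q = 7/10.
Since Row is indifferent in equilibrium, Row's expected payoff equals the payoff from either row against (7/10, 3/10). Using Top: 4(7/10) − (3/10) = 5/2.

5/2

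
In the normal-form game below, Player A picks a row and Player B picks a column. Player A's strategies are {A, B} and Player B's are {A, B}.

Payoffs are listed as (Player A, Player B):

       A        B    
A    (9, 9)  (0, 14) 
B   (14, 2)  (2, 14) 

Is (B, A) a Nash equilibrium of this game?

No

At (B, A), Player A earns 14; switching to A would give 9, so Player A has no profitable deviation.
Player B earns 2; switching to B would give 14, so Player B would deviate.
Since at least one player can profitably deviate, this is not a Nash equilibrium.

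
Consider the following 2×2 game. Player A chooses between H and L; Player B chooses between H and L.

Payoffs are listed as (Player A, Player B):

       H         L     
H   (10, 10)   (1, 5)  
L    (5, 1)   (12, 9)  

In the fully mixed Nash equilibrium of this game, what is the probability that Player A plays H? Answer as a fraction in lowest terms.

8/13

Let x be the probability that Player A plays H. In a completely mixed equilibrium, Player B must be indifferent between H and L.
Player B's expected payoff from H is 10x + (1−x); from L it is 5x + 9(1−x).
Setting these equal: 9x + 1 = −4x + 9, so x = 8/13.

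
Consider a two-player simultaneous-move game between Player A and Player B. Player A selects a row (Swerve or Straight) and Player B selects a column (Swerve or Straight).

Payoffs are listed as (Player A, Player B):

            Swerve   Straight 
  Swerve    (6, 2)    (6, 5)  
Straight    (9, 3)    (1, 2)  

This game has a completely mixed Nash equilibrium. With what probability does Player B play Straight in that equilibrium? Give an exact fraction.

Let q be the probability that Player B plays Swerve. In a completely mixed equilibrium, Player A must be indifferent between Swerve and Straight.
Player A's expected payoff from Swerve is 6q + 6(1−q); from Straight it is 9q + (1−q).
Setting these equal: 6 = 8q + 1, so q = 5/8.
Therefore Player B plays Straight with probability 1 − 5/8 = 3/8.

3/8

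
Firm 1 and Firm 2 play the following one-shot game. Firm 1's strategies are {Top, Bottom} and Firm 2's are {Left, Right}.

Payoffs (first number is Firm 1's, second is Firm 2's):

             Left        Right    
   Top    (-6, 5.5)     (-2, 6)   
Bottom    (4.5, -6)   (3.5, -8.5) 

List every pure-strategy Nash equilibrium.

(Bottom, Left)

(Top, Left): Firm 1 prefers Bottom (4.5 > -6); Firm 2 prefers Right (6 > 5.5) — not an equilibrium.
(Top, Right): Firm 1 prefers Bottom (3.5 > -2) — not an equilibrium.
(Bottom, Left): Firm 1 gets 4.5 ≥ -6 from Top, and Firm 2 gets -6 ≥ -8.5 from Right — Nash equilibrium.
(Bottom, Right): Firm 2 prefers Left (-6 > -8.5) — not an equilibrium.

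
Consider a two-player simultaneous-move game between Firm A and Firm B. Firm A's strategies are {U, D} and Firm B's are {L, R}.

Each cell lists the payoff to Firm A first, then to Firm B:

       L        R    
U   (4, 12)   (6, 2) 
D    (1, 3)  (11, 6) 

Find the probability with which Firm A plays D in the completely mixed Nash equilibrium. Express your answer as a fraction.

10/13

Let r be the probability that Firm A plays U. In a completely mixed equilibrium, Firm B must be indifferent between L and R.
Firm B's expected payoff from L is 12r + 3(1−r); from R it is 2r + 6(1−r).
Setting these equal: 9r + 3 = −4r + 6, so r = 3/13.
Therefore Firm A plays D with probability 1 − 3/13 = 10/13.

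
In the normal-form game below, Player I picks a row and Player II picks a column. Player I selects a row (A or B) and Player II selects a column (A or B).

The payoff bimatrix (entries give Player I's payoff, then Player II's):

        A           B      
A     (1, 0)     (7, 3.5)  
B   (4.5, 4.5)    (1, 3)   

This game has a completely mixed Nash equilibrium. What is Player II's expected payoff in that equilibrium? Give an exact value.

63/20

First find p, the probability Player I plays A, from Player II's indifference between A and B: 4.5(1−p) = 3.5p + 3(1−p), giving p = 3/10.
Since Player II is indifferent in equilibrium, Player II's expected payoff equals the payoff from either column against (3/10, 7/10). Using A: 4.5(7/10) = 63/20.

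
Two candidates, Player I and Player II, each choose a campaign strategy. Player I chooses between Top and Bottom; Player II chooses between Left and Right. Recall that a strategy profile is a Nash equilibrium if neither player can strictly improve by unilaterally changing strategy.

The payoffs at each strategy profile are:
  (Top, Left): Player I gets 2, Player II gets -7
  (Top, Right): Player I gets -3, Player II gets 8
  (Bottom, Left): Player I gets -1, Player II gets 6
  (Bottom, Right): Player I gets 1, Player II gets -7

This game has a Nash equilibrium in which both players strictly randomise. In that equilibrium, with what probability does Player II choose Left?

4/7

Let c be the probability that Player II plays Left. In a completely mixed equilibrium, Player I must be indifferent between Top and Bottom.
Player I's expected payoff from Top is 2c − 3(1−c); from Bottom it is −c + (1−c).
Setting these equal: 5c − 3 = −2c + 1, so c = 4/7.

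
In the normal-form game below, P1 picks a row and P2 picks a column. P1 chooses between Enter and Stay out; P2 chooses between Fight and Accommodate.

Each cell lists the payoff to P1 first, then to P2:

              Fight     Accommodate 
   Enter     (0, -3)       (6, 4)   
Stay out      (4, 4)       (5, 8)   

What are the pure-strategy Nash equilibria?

(Enter, Accommodate)

(Enter, Fight): P1 prefers Stay out (4 > 0); P2 prefers Accommodate (4 > -3) — not an equilibrium.
(Enter, Accommodate): P1 gets 6 ≥ 5 from Stay out, and P2 gets 4 ≥ -3 from Fight — Nash equilibrium.
(Stay out, Fight): P2 prefers Accommodate (8 > 4) — not an equilibrium.
(Stay out, Accommodate): P1 prefers Enter (6 > 5) — not an equilibrium.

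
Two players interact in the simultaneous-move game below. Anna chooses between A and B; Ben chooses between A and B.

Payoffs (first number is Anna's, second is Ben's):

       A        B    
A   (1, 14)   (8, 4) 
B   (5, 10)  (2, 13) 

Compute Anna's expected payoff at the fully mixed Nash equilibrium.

19/5

First find q, the probability Ben plays A, from Anna's indifference between A and B: q + 8(1−q) = 5q + 2(1−q), giving q = 3/5.
Since Anna is indifferent in equilibrium, Anna's expected payoff equals the payoff from either row against (3/5, 2/5). Using A: (3/5) + 8(2/5) = 19/5.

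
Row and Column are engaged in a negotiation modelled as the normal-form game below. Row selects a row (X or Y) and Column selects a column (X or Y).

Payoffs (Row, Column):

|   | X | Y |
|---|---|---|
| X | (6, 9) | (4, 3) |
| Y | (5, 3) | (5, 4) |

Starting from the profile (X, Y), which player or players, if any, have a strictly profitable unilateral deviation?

Row at (X, Y) earns 4; deviating to Y yields 5 — a strict improvement.
Column earns 3; deviating to X yields 9 — a strict improvement.
Both Row and Column have strictly profitable deviations.

Both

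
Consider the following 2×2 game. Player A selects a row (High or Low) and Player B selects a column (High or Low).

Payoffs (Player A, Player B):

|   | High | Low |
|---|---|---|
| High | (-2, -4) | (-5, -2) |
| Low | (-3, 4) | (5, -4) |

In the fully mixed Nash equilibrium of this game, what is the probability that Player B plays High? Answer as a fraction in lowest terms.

Let y be the probability that Player B plays High. In a completely mixed equilibrium, Player A must be indifferent between High and Low.
Player A's expected payoff from High is −2y − 5(1−y); from Low it is −3y + 5(1−y).
Setting these equal: 3y − 5 = −8y + 5, so y = 10/11.

10/11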